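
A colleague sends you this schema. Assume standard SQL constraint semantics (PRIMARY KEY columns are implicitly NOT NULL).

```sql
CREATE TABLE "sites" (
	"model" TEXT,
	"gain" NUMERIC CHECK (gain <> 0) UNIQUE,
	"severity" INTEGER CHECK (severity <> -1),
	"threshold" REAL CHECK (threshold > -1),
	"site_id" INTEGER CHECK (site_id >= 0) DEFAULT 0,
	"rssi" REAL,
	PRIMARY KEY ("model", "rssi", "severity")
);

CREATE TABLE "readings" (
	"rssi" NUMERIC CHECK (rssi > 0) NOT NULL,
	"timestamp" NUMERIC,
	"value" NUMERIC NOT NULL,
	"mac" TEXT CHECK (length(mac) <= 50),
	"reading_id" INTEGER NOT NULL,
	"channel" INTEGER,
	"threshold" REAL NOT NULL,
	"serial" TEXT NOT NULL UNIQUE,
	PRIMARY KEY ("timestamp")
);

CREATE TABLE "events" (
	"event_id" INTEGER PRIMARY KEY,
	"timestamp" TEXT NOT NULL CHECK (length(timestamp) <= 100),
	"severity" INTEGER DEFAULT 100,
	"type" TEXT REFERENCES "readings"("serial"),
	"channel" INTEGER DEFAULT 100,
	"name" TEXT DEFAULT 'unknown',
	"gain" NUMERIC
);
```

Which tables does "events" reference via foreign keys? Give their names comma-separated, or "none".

- type REFERENCES readings(serial).

readings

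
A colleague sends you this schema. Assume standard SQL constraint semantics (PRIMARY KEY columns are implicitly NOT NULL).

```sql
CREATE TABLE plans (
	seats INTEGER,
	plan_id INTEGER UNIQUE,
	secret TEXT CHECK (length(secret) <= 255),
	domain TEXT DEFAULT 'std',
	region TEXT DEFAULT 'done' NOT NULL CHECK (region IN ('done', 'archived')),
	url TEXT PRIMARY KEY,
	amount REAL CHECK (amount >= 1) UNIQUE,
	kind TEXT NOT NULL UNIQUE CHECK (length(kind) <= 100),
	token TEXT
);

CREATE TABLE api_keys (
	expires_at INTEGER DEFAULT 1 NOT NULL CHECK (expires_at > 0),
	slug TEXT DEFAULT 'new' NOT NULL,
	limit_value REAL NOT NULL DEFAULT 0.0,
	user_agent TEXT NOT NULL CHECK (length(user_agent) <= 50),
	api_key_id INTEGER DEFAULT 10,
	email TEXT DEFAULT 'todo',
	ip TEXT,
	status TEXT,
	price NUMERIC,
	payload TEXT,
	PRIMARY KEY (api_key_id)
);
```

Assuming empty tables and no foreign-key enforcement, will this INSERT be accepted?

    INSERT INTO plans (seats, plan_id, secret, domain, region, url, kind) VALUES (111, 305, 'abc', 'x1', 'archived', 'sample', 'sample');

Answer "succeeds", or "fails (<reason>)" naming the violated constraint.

NOT NULL columns: kind is supplied; region is supplied; url is supplied.
CHECK constraints: 'abc' satisfies (length(secret) <= 255); 'archived' satisfies (region IN ('done', 'archived')); 'sample' satisfies (length(kind) <= 100).
No constraint is violated.

succeeds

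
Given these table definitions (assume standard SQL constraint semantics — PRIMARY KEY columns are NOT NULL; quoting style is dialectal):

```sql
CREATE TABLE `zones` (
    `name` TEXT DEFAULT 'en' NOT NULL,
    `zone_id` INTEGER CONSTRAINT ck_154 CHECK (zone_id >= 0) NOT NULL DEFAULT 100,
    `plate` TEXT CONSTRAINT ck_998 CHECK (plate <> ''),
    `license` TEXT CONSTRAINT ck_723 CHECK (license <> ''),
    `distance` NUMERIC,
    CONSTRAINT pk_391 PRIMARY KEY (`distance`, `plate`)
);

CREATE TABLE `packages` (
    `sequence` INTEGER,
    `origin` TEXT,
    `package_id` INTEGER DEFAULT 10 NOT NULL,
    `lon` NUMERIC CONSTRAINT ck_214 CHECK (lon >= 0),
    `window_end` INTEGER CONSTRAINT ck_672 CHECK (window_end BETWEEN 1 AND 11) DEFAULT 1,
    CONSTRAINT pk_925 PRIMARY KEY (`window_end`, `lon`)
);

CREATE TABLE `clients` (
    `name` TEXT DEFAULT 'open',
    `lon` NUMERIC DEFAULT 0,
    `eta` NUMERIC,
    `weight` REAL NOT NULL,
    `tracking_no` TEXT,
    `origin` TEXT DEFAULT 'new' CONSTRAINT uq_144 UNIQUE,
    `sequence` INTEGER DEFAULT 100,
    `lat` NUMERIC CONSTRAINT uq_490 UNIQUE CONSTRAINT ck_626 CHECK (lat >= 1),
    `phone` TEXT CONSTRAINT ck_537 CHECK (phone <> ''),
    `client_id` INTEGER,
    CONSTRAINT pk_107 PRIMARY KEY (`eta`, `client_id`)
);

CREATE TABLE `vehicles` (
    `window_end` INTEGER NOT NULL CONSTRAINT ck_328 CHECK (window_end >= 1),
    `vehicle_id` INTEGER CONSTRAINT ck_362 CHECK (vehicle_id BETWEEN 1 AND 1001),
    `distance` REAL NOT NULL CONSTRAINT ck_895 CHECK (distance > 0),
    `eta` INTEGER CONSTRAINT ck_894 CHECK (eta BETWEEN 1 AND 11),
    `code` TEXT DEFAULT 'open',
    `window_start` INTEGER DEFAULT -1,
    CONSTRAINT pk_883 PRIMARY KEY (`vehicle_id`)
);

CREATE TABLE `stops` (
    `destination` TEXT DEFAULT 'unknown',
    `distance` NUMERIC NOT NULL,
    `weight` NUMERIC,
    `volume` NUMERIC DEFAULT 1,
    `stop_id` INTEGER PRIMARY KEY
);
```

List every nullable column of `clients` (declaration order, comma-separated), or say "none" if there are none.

- name: DEFAULT only fills an omitted column; an explicit NULL is still allowed → nullable.
- lon: DEFAULT only fills an omitted column; an explicit NULL is still allowed → nullable.
- eta: part of the PRIMARY KEY, which implies NOT NULL → not nullable.
- weight: declared NOT NULL → not nullable.
- tracking_no: no NOT NULL constraint applies → nullable.
- origin: UNIQUE does not imply NOT NULL → nullable.
- sequence: DEFAULT only fills an omitted column; an explicit NULL is still allowed → nullable.
- lat: CHECK does not forbid NULL (a CHECK constraint passes when its expression is NULL) → nullable.
- phone: CHECK does not forbid NULL (a CHECK constraint passes when its expression is NULL) → nullable.
- client_id: part of the PRIMARY KEY, which implies NOT NULL → not nullable.

name, lon, tracking_no, origin, sequence, lat, phone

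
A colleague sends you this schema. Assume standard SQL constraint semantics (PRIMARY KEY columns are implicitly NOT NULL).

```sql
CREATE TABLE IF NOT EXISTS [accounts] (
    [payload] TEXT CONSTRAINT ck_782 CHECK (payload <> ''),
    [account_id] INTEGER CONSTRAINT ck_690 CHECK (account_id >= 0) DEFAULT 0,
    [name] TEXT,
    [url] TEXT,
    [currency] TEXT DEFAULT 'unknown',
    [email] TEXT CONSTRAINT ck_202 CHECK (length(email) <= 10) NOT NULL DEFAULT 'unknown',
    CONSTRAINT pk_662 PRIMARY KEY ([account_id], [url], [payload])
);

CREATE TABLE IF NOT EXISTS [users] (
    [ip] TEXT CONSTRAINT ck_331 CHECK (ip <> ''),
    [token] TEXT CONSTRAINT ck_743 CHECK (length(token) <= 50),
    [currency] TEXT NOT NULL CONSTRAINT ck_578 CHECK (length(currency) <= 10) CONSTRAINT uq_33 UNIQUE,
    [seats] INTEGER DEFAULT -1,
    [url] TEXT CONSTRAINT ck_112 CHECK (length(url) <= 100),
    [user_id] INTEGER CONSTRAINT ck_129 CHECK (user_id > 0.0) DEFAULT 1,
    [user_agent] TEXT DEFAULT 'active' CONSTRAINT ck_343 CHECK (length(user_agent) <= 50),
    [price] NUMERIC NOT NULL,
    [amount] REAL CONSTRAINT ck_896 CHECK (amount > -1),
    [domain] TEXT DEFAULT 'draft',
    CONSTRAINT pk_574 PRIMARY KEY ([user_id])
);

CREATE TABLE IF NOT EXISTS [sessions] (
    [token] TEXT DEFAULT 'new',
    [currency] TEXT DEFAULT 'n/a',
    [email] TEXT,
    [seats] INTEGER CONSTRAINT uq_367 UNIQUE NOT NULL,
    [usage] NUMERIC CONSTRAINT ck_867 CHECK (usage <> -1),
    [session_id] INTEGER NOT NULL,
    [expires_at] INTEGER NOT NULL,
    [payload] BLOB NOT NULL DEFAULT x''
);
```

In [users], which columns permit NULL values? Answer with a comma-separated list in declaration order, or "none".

- ip: CHECK does not forbid NULL (a CHECK constraint passes when its expression is NULL) → nullable.
- token: CHECK does not forbid NULL (a CHECK constraint passes when its expression is NULL) → nullable.
- currency: declared NOT NULL → not nullable.
- seats: DEFAULT only fills an omitted column; an explicit NULL is still allowed → nullable.
- url: CHECK does not forbid NULL (a CHECK constraint passes when its expression is NULL) → nullable.
- user_id: part of the PRIMARY KEY, which implies NOT NULL → not nullable.
- user_agent: CHECK does not forbid NULL (a CHECK constraint passes when its expression is NULL) → nullable.
- price: declared NOT NULL → not nullable.
- amount: CHECK does not forbid NULL (a CHECK constraint passes when its expression is NULL) → nullable.
- domain: DEFAULT only fills an omitted column; an explicit NULL is still allowed → nullable.

ip, token, seats, url, user_agent, amount, domain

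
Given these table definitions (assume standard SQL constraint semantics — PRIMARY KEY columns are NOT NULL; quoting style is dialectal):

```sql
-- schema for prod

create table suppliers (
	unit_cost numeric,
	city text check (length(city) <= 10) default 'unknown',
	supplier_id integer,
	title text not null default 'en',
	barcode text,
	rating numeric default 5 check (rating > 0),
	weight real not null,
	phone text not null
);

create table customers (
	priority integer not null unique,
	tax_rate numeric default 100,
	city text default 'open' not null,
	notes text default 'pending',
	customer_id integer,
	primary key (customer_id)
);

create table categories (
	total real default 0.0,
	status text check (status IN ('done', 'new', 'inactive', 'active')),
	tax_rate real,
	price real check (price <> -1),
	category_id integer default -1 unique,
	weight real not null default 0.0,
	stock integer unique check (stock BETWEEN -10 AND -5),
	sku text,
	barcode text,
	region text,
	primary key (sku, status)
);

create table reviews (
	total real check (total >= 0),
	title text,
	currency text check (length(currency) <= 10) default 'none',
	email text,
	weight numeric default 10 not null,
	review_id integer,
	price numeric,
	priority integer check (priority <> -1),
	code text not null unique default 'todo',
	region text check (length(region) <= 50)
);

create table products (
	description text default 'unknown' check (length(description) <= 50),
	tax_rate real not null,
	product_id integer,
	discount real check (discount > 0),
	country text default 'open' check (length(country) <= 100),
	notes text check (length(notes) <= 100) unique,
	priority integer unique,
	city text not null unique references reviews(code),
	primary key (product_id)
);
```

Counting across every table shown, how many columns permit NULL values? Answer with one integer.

suppliers: 5 nullable (unit_cost, city, supplier_id, barcode, rating — PK none and explicit NOT NULL columns excluded).
customers: 2 nullable (tax_rate, notes — PK (customer_id) and explicit NOT NULL columns excluded).
categories: 7 nullable (total, tax_rate, price, category_id, stock, barcode, region — PK (sku, status) and explicit NOT NULL columns excluded).
reviews: 8 nullable (total, title, currency, email, review_id, price, priority, region — PK none and explicit NOT NULL columns excluded).
products: 5 nullable (description, discount, country, notes, priority — PK (product_id) and explicit NOT NULL columns excluded).
Total: 5 + 2 + 7 + 8 + 5 = 27.

27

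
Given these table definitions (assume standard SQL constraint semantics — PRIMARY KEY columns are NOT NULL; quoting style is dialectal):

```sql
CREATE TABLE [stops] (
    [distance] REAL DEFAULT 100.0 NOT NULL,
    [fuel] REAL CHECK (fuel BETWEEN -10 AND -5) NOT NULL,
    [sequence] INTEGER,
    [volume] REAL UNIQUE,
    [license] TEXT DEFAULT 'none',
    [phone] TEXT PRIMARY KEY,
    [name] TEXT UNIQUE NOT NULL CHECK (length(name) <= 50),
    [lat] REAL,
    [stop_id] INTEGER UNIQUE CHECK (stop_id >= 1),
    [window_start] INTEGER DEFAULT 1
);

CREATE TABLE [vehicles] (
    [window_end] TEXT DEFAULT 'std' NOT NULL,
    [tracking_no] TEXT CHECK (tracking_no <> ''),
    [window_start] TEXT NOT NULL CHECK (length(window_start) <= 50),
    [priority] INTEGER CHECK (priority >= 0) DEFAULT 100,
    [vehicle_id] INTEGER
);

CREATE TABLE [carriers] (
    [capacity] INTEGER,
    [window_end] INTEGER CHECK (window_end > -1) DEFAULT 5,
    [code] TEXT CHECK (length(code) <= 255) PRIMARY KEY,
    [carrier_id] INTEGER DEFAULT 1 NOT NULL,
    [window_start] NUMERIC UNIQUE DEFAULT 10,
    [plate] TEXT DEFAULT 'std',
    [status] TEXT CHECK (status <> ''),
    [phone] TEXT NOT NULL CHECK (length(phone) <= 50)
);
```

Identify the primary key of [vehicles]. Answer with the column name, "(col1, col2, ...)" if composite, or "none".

No column is declared PRIMARY KEY inline, and there is no table-level PRIMARY KEY clause in vehicles.

none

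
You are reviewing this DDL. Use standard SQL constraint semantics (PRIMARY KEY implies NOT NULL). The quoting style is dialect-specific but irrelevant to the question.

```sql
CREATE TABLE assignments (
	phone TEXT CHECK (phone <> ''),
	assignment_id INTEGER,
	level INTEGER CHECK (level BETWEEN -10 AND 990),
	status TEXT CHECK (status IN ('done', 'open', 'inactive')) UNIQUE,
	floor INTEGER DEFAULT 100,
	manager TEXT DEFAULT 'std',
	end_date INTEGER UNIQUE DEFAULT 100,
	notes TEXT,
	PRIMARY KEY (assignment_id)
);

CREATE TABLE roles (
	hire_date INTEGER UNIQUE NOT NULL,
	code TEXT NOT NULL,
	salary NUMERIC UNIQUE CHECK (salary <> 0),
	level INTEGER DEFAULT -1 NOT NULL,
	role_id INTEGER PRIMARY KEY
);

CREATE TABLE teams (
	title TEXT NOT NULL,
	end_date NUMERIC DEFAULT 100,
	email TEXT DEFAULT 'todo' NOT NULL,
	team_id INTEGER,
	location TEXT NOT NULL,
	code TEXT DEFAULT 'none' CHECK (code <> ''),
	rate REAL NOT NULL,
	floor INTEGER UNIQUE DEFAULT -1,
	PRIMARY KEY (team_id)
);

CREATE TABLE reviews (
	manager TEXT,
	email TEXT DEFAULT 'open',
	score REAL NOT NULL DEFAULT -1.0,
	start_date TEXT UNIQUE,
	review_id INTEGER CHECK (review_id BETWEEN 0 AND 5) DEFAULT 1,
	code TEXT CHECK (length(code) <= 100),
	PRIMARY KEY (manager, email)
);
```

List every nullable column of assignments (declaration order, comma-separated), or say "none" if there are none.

- phone: CHECK does not forbid NULL (a CHECK constraint passes when its expression is NULL) → nullable.
- assignment_id: part of the PRIMARY KEY, which implies NOT NULL → not nullable.
- level: CHECK does not forbid NULL (a CHECK constraint passes when its expression is NULL) → nullable.
- status: CHECK does not forbid NULL (a CHECK constraint passes when its expression is NULL) → nullable.
- floor: DEFAULT only fills an omitted column; an explicit NULL is still allowed → nullable.
- manager: DEFAULT only fills an omitted column; an explicit NULL is still allowed → nullable.
- end_date: UNIQUE does not imply NOT NULL → nullable.
- notes: no NOT NULL constraint applies → nullable.

phone, level, status, floor, manager, end_date, notes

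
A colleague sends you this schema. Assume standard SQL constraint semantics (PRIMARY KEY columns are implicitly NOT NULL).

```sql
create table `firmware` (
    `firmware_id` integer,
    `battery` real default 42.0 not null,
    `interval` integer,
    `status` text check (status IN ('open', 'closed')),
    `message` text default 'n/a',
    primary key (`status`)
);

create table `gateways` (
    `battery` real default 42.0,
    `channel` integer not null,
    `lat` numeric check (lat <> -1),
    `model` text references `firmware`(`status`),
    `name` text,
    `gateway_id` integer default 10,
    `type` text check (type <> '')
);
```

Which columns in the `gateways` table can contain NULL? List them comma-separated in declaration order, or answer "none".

battery, lat, model, name, gateway_id, type

- battery: DEFAULT only fills an omitted column; an explicit NULL is still allowed → nullable.
- channel: declared NOT NULL → not nullable.
- lat: CHECK does not forbid NULL (a CHECK constraint passes when its expression is NULL) → nullable.
- model: a foreign key column may be NULL unless separately constrained → nullable.
- name: no NOT NULL constraint applies → nullable.
- gateway_id: DEFAULT only fills an omitted column; an explicit NULL is still allowed → nullable.
- type: CHECK does not forbid NULL (a CHECK constraint passes when its expression is NULL) → nullable.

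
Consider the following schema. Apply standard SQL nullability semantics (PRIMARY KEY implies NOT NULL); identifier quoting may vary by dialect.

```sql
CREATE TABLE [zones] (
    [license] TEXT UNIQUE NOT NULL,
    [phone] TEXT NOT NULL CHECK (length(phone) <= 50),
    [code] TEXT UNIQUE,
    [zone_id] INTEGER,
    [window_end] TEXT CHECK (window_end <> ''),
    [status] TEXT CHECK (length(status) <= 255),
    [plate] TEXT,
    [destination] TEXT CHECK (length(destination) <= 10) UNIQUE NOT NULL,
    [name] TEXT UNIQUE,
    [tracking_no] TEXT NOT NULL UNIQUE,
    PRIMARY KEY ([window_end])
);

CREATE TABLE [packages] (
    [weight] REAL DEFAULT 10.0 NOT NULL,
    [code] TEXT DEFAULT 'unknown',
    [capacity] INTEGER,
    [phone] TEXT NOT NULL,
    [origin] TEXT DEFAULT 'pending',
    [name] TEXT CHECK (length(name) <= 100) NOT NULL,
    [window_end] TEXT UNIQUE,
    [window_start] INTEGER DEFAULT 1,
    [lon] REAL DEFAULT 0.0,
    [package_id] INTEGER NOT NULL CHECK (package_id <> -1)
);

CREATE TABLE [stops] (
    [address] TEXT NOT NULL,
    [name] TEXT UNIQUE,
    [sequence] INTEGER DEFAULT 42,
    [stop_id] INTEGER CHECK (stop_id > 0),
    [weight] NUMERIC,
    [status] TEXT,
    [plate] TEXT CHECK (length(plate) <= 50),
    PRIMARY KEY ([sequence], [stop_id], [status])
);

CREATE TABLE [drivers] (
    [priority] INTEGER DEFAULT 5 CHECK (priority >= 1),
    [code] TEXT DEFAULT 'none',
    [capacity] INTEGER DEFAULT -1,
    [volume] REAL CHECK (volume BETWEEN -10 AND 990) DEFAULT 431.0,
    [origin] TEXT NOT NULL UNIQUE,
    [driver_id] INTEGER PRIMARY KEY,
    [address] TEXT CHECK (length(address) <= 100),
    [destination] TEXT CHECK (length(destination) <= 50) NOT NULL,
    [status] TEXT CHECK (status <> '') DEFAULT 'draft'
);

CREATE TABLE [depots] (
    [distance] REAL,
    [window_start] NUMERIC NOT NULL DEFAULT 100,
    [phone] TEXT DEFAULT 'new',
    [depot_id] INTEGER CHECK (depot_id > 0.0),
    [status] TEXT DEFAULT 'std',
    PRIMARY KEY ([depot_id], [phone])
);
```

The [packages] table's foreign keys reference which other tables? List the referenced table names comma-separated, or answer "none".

No column in packages has a REFERENCES clause.

none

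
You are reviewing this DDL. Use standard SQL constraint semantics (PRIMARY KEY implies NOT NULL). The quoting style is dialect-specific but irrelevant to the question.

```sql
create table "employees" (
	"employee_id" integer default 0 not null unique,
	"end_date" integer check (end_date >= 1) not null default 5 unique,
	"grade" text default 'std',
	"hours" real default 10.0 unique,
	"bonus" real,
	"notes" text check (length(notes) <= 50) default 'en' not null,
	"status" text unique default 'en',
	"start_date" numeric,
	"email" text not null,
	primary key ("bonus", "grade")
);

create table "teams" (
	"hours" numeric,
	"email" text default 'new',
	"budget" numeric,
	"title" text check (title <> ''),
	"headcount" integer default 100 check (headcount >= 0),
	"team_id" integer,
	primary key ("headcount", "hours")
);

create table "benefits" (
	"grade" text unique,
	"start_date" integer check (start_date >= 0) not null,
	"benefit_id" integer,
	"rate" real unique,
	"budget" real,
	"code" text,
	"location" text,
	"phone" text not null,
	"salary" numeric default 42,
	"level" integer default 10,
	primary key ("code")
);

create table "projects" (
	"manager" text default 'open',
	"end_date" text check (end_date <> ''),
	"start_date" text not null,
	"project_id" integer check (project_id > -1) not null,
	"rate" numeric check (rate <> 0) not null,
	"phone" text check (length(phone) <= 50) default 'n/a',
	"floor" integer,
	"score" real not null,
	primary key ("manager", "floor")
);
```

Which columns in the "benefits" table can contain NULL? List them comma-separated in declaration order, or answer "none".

grade, benefit_id, rate, budget, location, salary, level

- grade: UNIQUE does not imply NOT NULL → nullable.
- start_date: declared NOT NULL → not nullable.
- benefit_id: no NOT NULL constraint applies → nullable.
- rate: UNIQUE does not imply NOT NULL → nullable.
- budget: no NOT NULL constraint applies → nullable.
- code: part of the PRIMARY KEY, which implies NOT NULL → not nullable.
- location: no NOT NULL constraint applies → nullable.
- phone: declared NOT NULL → not nullable.
- salary: DEFAULT only fills an omitted column; an explicit NULL is still allowed → nullable.
- level: DEFAULT only fills an omitted column; an explicit NULL is still allowed → nullable.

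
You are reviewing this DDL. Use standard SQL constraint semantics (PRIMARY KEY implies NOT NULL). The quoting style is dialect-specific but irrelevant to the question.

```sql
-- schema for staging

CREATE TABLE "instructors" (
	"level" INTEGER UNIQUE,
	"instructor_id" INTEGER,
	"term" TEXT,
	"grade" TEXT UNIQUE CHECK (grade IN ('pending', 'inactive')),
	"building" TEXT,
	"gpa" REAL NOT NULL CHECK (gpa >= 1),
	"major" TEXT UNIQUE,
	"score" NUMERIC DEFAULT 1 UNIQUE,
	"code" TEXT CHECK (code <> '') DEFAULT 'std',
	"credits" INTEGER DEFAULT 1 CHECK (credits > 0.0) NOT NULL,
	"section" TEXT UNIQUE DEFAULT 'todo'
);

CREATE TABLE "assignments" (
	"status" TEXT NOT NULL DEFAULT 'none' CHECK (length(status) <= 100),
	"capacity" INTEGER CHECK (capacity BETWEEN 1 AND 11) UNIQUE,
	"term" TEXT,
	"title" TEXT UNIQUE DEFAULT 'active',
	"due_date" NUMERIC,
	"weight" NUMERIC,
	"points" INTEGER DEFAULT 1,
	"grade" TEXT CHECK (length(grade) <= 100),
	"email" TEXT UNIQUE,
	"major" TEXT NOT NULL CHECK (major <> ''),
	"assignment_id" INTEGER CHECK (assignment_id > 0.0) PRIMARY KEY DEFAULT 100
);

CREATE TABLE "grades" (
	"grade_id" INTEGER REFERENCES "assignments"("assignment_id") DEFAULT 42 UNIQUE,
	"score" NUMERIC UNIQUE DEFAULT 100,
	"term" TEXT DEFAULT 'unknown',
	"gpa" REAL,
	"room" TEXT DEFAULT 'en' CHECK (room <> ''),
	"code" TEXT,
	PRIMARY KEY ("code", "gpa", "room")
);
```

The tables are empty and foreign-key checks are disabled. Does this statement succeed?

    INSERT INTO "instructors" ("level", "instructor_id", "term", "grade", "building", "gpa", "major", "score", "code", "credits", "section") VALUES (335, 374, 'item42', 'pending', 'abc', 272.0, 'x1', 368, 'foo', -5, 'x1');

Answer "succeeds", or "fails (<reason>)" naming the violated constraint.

fails (CHECK on credits)

The value -5 for credits violates CHECK (credits > 0.0).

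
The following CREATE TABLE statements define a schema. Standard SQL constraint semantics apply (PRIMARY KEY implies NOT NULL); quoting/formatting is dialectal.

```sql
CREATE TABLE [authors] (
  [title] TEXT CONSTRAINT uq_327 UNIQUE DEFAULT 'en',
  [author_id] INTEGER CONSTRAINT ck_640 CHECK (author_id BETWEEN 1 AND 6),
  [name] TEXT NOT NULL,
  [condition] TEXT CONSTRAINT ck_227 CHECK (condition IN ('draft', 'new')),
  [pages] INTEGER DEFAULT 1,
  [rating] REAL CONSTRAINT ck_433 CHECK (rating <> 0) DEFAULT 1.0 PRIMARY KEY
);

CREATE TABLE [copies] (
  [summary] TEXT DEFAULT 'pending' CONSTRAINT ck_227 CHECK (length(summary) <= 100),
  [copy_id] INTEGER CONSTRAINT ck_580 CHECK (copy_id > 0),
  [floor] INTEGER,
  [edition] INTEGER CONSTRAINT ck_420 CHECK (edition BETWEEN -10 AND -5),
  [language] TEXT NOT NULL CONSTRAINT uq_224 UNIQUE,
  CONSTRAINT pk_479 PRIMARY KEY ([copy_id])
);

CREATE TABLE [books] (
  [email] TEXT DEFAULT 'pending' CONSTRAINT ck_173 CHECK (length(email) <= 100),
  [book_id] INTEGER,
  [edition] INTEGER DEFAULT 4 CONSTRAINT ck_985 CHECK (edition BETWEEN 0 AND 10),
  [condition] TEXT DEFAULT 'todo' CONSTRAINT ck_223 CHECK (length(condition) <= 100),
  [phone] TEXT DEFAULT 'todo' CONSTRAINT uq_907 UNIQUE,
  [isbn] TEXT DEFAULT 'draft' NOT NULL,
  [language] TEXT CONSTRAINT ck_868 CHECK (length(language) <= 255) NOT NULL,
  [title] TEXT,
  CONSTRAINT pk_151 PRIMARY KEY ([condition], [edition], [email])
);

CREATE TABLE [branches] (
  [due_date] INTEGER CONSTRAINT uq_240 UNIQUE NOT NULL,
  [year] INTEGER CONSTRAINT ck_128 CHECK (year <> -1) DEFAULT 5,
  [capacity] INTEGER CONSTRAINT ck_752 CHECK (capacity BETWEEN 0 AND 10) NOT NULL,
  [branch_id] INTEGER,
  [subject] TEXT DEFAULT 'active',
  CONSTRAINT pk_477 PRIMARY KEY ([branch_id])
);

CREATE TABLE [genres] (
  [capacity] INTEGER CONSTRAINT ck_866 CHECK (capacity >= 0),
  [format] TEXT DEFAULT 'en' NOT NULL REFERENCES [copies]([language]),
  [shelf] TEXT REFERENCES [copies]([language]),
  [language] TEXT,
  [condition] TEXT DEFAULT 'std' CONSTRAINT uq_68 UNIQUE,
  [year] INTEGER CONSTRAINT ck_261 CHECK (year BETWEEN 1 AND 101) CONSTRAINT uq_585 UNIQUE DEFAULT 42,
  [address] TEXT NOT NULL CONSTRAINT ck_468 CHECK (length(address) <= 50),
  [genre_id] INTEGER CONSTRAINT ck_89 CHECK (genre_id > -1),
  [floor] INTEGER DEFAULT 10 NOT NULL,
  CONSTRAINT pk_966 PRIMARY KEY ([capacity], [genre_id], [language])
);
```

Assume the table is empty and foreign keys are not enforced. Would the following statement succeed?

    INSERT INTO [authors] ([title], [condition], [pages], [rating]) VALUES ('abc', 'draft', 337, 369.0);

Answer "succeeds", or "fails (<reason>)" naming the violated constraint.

name is omitted from the column list and has no DEFAULT, so it would receive NULL.
But name is declared NOT NULL.

fails (NOT NULL on name)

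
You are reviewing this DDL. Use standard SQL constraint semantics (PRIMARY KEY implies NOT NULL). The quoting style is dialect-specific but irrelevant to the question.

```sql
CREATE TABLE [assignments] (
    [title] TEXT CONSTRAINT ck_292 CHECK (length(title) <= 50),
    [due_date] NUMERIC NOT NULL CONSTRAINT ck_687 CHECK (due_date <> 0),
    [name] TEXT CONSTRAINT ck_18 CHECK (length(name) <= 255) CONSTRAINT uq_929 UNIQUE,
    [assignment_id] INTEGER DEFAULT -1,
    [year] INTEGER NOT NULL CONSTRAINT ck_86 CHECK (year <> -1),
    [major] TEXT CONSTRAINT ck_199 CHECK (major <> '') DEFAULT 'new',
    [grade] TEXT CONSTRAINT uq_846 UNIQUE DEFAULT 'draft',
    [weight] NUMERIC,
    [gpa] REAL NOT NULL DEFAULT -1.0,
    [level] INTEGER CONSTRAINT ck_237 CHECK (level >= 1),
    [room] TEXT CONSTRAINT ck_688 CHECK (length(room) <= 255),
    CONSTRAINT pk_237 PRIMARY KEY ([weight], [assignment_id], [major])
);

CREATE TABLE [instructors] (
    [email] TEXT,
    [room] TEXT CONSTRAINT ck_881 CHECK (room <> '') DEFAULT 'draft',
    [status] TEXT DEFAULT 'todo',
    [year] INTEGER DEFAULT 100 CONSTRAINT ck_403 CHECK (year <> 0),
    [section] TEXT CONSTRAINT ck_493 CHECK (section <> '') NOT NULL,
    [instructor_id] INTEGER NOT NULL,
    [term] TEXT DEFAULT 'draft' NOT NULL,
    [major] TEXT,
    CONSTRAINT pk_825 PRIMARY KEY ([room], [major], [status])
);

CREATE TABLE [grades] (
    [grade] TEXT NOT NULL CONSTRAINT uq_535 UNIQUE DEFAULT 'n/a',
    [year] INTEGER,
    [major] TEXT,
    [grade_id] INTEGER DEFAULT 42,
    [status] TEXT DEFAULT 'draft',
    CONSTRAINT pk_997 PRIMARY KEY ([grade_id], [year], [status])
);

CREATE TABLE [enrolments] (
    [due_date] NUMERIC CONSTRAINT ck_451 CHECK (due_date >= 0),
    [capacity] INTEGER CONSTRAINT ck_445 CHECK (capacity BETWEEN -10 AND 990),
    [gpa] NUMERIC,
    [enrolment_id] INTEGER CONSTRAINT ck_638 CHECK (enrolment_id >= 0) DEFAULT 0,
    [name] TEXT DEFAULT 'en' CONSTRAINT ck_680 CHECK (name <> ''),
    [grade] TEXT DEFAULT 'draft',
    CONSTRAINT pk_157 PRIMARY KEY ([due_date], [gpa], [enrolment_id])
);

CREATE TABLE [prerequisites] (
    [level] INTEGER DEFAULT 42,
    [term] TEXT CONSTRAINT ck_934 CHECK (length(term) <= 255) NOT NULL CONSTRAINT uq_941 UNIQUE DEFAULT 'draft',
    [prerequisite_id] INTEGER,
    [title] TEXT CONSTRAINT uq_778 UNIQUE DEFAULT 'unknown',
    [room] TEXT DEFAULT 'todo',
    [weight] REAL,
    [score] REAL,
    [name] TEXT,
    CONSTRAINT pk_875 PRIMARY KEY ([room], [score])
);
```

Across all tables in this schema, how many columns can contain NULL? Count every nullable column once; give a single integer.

assignments: 5 nullable (title, name, grade, level, room — PK (weight, assignment_id, major) and explicit NOT NULL columns excluded).
instructors: 2 nullable (email, year — PK (room, major, status) and explicit NOT NULL columns excluded).
grades: 1 nullable (major — PK (grade_id, year, status) and explicit NOT NULL columns excluded).
enrolments: 3 nullable (capacity, name, grade — PK (due_date, gpa, enrolment_id) and explicit NOT NULL columns excluded).
prerequisites: 5 nullable (level, prerequisite_id, title, weight, name — PK (room, score) and explicit NOT NULL columns excluded).
Total: 5 + 2 + 1 + 3 + 5 = 16.

16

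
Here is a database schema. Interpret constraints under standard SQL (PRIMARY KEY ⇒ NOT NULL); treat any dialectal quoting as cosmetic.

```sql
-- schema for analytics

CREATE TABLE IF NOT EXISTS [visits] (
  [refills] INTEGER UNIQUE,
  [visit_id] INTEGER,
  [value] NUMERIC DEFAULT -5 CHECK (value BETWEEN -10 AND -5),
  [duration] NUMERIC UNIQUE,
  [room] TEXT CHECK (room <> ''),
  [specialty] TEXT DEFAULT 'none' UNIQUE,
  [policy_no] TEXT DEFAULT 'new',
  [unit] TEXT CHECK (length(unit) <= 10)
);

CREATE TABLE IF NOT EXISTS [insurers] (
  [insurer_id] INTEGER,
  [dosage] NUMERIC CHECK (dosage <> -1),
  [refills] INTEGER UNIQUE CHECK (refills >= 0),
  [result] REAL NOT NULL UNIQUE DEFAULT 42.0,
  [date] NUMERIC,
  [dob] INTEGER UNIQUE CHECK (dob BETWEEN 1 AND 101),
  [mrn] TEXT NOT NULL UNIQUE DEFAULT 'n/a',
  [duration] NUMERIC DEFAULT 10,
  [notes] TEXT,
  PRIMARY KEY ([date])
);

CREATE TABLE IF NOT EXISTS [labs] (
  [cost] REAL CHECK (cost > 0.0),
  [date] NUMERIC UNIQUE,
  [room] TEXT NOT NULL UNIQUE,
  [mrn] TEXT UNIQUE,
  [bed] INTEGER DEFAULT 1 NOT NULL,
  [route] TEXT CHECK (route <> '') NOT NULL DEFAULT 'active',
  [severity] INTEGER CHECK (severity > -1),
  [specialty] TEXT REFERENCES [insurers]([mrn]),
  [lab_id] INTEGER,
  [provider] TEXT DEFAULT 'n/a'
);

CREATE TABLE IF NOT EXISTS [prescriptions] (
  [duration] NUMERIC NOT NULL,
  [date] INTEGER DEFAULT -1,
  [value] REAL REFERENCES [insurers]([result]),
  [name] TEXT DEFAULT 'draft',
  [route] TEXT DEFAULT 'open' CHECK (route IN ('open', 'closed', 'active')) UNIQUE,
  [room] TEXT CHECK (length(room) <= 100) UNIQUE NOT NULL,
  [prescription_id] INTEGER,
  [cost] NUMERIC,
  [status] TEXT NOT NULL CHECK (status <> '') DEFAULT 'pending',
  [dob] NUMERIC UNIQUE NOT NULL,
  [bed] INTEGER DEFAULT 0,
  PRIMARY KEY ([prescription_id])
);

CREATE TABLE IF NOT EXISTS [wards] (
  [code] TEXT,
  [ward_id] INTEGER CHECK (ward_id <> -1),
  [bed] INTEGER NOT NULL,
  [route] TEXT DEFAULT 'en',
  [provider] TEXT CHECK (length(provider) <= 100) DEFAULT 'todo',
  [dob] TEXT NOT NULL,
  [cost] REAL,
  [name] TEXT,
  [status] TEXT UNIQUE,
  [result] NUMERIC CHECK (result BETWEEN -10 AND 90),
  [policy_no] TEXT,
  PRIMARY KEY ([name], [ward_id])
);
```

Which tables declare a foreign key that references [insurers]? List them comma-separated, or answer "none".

- labs.specialty references insurers(mrn).
- prescriptions.value references insurers(result).

labs, prescriptions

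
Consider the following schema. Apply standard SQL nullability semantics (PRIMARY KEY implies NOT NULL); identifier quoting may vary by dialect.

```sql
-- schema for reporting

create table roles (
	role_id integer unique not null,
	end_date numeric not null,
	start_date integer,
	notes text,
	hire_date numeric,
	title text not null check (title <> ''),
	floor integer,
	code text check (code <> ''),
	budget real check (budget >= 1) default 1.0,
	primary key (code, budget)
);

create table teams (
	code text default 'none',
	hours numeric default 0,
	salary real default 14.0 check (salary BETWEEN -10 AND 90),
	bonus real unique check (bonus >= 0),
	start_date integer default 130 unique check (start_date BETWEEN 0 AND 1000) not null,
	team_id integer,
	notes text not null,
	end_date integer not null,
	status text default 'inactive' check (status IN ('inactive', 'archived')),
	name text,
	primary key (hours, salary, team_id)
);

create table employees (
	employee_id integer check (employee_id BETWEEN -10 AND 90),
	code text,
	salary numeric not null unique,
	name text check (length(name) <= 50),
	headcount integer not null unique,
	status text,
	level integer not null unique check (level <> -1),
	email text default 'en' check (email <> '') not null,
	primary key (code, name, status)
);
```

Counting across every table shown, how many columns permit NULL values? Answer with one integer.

roles: 4 nullable (start_date, notes, hire_date, floor — PK (code, budget) and explicit NOT NULL columns excluded).
teams: 4 nullable (code, bonus, status, name — PK (hours, salary, team_id) and explicit NOT NULL columns excluded).
employees: 1 nullable (employee_id — PK (code, name, status) and explicit NOT NULL columns excluded).
Total: 4 + 4 + 1 = 9.

9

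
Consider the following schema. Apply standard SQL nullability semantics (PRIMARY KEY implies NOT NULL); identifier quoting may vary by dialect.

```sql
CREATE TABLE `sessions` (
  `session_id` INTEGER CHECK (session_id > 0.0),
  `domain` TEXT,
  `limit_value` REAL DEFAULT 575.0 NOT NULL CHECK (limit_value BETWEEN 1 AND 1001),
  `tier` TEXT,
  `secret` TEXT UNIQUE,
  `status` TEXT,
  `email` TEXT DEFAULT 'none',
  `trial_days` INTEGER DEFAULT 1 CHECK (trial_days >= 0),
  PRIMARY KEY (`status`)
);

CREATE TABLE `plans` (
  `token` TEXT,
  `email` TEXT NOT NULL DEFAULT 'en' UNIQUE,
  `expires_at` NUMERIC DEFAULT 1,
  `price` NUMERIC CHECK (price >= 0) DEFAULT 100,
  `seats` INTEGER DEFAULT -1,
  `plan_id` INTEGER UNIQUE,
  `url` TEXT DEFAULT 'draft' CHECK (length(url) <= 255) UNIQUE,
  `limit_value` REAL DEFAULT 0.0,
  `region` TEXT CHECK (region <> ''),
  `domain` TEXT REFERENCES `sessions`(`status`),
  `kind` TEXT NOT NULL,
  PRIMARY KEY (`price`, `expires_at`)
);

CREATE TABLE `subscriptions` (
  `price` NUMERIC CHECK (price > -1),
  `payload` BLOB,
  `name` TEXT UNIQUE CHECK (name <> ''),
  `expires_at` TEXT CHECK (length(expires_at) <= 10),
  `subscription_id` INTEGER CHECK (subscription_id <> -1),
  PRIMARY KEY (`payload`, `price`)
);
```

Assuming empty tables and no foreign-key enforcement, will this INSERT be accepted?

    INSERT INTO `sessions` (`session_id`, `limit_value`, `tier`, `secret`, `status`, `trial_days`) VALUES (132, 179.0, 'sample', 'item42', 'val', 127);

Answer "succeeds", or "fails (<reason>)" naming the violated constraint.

NOT NULL columns: limit_value is supplied; status is supplied.
CHECK constraints: 132 satisfies (session_id > 0.0); 179.0 satisfies (limit_value BETWEEN 1 AND 1001); 127 satisfies (trial_days >= 0).
No constraint is violated.

succeeds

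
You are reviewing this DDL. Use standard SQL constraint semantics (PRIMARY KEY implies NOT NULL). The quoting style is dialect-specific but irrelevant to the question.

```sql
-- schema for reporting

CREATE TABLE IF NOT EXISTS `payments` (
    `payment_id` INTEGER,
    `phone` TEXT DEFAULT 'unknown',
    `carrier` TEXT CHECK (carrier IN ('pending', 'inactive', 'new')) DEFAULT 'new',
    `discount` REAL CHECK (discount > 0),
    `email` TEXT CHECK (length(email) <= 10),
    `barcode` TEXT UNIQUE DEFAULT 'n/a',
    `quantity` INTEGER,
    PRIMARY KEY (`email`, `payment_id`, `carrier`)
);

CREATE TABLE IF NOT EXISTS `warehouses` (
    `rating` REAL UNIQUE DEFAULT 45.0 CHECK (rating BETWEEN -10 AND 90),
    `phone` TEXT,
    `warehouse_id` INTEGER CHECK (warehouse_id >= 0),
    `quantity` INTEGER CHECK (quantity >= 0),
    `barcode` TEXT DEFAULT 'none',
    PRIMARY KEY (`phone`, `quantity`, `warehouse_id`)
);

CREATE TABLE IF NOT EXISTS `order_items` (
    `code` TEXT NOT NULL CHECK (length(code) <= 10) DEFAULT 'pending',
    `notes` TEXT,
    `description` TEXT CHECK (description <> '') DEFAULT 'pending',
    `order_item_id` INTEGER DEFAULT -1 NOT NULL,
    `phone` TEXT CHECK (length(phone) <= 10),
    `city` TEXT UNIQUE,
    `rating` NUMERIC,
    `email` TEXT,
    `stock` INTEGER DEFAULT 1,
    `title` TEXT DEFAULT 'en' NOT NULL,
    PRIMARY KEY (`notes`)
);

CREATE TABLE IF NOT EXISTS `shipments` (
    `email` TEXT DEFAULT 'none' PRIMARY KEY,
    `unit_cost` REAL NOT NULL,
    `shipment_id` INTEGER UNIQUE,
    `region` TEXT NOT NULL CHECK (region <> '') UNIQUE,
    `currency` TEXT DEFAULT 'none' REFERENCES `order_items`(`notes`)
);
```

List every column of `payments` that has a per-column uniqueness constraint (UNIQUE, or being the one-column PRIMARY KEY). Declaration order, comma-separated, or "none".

- payment_id: part of a composite PRIMARY KEY — only the tuple is unique, not this column on its own.
- phone: no UNIQUE or single-column PK constraint.
- carrier: part of a composite PRIMARY KEY — only the tuple is unique, not this column on its own.
- discount: no UNIQUE or single-column PK constraint.
- email: part of a composite PRIMARY KEY — only the tuple is unique, not this column on its own.
- barcode: declared UNIQUE → unique.
- quantity: no UNIQUE or single-column PK constraint.

barcode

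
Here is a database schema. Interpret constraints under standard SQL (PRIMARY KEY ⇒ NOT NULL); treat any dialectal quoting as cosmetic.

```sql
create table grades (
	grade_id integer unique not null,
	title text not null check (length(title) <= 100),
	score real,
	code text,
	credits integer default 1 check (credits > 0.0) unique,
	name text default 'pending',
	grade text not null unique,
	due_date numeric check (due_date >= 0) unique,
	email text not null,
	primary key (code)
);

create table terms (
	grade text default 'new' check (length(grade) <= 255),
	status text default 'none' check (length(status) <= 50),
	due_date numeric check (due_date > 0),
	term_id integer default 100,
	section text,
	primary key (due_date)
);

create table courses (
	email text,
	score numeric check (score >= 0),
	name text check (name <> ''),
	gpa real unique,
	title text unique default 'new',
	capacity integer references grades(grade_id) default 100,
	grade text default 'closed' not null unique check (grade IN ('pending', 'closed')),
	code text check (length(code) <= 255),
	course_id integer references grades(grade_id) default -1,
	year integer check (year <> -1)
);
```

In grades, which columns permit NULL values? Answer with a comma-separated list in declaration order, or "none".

score, credits, name, due_date

- grade_id: declared NOT NULL → not nullable.
- title: declared NOT NULL → not nullable.
- score: no NOT NULL constraint applies → nullable.
- code: part of the PRIMARY KEY, which implies NOT NULL → not nullable.
- credits: CHECK does not forbid NULL (a CHECK constraint passes when its expression is NULL) → nullable.
- name: DEFAULT only fills an omitted column; an explicit NULL is still allowed → nullable.
- grade: declared NOT NULL → not nullable.
- due_date: CHECK does not forbid NULL (a CHECK constraint passes when its expression is NULL) → nullable.
- email: declared NOT NULL → not nullable.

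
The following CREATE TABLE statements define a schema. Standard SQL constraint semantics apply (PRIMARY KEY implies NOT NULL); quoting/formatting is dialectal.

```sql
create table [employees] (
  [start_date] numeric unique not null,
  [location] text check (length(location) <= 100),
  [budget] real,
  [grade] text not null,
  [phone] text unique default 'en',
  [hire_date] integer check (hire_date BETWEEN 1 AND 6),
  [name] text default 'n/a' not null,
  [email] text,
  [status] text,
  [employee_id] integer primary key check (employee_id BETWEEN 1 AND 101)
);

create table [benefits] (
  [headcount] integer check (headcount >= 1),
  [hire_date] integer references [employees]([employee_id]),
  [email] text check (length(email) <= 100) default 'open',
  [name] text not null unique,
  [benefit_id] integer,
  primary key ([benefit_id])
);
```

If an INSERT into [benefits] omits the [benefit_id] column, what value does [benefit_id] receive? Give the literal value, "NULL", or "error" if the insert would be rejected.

error

benefit_id has no DEFAULT clause.
Omitting it would insert NULL, but it is part of the PRIMARY KEY, so the INSERT fails.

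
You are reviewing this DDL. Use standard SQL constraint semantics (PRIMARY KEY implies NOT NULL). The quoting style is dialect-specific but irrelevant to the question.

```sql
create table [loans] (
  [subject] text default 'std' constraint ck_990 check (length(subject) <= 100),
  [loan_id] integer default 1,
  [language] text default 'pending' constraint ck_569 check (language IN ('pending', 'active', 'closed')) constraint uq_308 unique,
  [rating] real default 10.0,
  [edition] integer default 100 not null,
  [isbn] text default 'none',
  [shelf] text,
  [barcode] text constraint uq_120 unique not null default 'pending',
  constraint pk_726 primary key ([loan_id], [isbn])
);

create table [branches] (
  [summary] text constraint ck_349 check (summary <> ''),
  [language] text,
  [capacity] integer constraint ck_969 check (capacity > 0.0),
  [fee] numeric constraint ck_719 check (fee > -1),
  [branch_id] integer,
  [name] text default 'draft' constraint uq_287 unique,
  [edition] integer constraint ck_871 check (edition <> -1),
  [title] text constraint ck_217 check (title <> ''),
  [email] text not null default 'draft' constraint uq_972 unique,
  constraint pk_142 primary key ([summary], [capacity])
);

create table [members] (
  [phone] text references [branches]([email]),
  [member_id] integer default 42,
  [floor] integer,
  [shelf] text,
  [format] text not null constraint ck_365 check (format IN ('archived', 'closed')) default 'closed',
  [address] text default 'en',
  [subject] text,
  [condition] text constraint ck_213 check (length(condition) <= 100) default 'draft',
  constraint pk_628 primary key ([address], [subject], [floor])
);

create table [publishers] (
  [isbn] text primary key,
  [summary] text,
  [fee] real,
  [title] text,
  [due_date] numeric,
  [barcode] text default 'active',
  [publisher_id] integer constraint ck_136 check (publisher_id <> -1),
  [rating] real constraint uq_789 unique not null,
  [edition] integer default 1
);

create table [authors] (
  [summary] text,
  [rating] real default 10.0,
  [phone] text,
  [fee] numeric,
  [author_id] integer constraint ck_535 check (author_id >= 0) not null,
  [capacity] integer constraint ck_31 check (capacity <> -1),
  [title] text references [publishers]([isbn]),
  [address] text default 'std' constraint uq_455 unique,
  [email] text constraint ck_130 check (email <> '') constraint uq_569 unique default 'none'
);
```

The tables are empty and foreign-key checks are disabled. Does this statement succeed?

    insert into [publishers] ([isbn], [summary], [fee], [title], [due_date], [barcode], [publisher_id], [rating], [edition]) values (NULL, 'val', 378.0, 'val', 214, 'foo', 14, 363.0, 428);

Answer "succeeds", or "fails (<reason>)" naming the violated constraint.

isbn is explicitly set to NULL, but isbn is part of the PRIMARY KEY (implied NOT NULL).

fails (NOT NULL on isbn)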